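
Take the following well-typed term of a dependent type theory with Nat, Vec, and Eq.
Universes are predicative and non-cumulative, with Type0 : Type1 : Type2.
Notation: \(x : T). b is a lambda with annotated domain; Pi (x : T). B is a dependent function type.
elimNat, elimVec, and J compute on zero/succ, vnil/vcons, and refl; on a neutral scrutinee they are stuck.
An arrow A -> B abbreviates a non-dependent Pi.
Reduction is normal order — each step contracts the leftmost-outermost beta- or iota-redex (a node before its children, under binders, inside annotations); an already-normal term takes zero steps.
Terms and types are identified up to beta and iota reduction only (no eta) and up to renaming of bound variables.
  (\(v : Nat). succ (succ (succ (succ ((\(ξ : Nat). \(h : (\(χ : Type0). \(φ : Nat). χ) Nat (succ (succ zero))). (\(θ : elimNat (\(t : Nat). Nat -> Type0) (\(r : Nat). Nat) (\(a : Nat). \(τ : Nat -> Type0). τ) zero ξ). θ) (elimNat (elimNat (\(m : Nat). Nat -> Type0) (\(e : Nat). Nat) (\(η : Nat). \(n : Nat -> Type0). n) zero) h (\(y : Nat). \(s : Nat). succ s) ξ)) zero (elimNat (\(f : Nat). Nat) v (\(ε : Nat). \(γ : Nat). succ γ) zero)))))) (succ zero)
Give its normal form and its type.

reduced normal form:
  succ (succ (succ (succ (succ zero))))
the term's type:
  Nat
observation: contracting a beta-redex first, the term normalizes in 6 steps.


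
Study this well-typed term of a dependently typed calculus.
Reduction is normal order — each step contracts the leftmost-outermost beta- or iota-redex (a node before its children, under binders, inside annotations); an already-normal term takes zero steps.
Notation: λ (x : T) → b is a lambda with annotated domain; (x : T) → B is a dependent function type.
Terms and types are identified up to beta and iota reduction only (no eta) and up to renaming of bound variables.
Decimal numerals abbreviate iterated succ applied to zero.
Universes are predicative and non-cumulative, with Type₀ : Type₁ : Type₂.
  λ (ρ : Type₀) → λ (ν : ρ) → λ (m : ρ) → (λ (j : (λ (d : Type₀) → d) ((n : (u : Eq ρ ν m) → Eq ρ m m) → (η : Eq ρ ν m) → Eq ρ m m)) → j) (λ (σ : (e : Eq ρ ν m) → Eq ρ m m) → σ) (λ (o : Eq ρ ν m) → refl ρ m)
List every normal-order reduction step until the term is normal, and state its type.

normal-order reduction:
  λ (ρ : Type₀) → λ (ν : ρ) → λ (m : ρ) → (λ (j : (λ (d : Type₀) → d) ((n : (u : Eq ρ ν m) → Eq ρ m m) → (η : Eq ρ ν m) → Eq ρ m m)) → j) (λ (σ : (e : Eq ρ ν m) → Eq ρ m m) → σ) (λ (o : Eq ρ ν m) → refl ρ m)
  ~> λ (ρ : Type₀) → λ (ν : ρ) → λ (m : ρ) → (λ (j : (d : Eq ρ ν m) → Eq ρ m m) → j) (λ (n : Eq ρ ν m) → refl ρ m)
  ~> λ (ρ : Type₀) → λ (ν : ρ) → λ (m : ρ) → λ (j : Eq ρ ν m) → refl ρ m
inferred type:
  (ρ : Type₀) → (ν : ρ) → (m : ρ) → (j : Eq ρ ν m) → Eq ρ m m


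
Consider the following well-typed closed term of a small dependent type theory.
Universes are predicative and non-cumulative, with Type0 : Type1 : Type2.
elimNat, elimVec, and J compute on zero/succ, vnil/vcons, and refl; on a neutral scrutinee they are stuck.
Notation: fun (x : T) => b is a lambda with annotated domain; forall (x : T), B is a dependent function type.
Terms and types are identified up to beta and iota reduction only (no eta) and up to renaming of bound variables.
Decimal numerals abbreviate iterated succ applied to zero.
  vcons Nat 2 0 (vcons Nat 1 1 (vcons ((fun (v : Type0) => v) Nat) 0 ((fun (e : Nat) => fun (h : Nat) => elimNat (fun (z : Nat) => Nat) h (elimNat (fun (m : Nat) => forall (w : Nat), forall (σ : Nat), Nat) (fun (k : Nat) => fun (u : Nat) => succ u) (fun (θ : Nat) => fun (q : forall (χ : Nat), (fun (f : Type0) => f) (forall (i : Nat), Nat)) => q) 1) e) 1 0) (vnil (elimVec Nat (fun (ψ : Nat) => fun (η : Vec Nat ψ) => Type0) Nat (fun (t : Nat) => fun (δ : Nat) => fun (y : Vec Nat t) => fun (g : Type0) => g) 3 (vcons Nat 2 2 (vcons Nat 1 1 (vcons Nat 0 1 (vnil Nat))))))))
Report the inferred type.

type:
  Vec Nat 3


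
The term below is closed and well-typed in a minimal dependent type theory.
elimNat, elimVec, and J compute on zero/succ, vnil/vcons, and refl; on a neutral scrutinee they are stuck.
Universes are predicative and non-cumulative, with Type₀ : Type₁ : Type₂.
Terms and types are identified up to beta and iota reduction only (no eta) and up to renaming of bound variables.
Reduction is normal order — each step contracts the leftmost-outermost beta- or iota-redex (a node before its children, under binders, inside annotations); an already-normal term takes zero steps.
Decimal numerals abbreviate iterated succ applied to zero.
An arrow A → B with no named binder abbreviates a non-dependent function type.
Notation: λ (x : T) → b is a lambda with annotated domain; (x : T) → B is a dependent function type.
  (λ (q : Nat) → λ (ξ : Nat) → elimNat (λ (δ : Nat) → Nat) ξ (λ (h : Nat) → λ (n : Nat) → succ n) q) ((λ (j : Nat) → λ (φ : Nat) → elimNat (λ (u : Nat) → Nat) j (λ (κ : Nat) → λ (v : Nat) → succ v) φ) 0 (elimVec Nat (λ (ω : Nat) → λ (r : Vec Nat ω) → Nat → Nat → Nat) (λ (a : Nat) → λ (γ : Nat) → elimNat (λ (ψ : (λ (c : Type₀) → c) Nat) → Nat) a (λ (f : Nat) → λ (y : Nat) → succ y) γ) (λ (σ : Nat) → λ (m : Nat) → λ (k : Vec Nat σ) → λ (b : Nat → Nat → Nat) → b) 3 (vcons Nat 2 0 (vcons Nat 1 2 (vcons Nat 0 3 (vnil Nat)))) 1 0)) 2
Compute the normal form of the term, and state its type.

normal form:
  3
the term's type:
  Nat
observation: contracting a beta-redex first, the term normalizes in 31 steps.


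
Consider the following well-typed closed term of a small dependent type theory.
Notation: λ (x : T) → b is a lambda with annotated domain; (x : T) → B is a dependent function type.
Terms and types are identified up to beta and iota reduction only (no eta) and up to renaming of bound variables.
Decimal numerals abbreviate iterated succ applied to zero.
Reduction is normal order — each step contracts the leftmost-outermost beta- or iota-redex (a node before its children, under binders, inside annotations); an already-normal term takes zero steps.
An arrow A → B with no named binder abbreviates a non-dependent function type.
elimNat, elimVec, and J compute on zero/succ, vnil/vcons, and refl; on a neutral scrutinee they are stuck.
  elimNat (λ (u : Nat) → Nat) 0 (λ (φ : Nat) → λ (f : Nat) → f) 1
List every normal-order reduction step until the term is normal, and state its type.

normal-order reduction:
  elimNat (λ (u : Nat) → Nat) 0 (λ (φ : Nat) → λ (f : Nat) → f) 1
  ~> (λ (u : Nat) → λ (φ : Nat) → φ) 0 (elimNat (λ (f : Nat) → Nat) 0 (λ (t : Nat) → λ (d : Nat) → d) 0)
  ~> (λ (u : Nat) → u) (elimNat (λ (φ : Nat) → Nat) 0 (λ (f : Nat) → λ (t : Nat) → t) 0)
  ~> elimNat (λ (u : Nat) → Nat) 0 (λ (φ : Nat) → λ (f : Nat) → f) 0
  ~> 0
type:
  Nat


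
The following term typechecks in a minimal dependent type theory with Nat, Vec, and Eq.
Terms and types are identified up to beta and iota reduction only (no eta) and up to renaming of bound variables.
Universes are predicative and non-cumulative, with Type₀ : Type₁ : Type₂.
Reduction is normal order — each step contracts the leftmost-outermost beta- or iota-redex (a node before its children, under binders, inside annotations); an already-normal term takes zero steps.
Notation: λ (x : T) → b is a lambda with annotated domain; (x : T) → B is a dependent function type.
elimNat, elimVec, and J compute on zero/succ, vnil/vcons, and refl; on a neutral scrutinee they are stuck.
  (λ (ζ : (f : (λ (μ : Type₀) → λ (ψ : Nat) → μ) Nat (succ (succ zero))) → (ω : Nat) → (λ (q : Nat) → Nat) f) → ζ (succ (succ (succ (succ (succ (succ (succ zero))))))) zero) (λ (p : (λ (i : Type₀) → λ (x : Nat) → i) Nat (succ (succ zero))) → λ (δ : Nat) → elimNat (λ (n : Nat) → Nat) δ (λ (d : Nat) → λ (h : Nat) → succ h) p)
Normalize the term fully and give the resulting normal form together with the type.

reduced normal form:
  succ (succ (succ (succ (succ (succ (succ zero))))))
inferred type:
  Nat


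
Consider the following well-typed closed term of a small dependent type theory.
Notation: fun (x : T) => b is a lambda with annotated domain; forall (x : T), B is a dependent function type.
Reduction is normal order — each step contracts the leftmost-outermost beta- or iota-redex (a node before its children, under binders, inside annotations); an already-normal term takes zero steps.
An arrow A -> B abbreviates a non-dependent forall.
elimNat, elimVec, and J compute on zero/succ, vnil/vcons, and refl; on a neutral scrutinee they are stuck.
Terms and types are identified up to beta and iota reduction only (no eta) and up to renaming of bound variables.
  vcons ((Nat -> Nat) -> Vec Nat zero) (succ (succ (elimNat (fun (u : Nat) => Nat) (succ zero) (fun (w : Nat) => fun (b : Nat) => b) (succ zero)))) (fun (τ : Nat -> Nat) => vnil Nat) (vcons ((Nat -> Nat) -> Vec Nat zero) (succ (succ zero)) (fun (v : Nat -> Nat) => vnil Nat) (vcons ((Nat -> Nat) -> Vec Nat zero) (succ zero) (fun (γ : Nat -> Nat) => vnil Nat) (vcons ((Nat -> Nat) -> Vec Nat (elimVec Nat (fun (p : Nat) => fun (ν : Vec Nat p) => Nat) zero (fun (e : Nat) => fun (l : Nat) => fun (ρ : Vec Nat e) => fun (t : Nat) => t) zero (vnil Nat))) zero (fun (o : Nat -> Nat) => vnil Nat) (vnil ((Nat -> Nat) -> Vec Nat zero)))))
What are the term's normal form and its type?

resulting normal form:
  vcons ((Nat -> Nat) -> Vec Nat zero) (succ (succ (succ zero))) (fun (u : Nat -> Nat) => vnil Nat) (vcons ((Nat -> Nat) -> Vec Nat zero) (succ (succ zero)) (fun (w : Nat -> Nat) => vnil Nat) (vcons ((Nat -> Nat) -> Vec Nat zero) (succ zero) (fun (b : Nat -> Nat) => vnil Nat) (vcons ((Nat -> Nat) -> Vec Nat zero) zero (fun (τ : Nat -> Nat) => vnil Nat) (vnil ((Nat -> Nat) -> Vec Nat zero)))))
the term's type:
  Vec ((Nat -> Nat) -> Vec Nat zero) (succ (succ (succ (succ zero))))
observation: reduction starts at an elimNat iota-redex, and 5 normal-order steps reach the normal form.


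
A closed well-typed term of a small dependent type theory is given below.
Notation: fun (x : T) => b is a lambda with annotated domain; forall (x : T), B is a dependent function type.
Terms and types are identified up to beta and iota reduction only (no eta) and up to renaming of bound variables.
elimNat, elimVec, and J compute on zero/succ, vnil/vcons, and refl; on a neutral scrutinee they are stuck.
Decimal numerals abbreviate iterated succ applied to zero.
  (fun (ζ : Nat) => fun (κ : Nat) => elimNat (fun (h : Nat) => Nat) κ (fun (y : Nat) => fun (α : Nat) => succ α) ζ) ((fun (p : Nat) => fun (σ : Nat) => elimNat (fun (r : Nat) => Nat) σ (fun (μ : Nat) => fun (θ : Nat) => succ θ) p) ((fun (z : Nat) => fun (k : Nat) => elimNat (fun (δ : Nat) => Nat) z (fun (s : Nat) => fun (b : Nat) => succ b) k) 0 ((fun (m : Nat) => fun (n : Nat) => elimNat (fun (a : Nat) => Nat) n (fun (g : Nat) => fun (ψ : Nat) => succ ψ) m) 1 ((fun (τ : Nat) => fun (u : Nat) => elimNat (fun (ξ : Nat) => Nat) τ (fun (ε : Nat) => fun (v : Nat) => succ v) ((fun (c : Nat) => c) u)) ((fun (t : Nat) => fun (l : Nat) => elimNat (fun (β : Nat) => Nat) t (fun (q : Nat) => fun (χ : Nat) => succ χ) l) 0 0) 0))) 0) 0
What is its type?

type:
  Nat


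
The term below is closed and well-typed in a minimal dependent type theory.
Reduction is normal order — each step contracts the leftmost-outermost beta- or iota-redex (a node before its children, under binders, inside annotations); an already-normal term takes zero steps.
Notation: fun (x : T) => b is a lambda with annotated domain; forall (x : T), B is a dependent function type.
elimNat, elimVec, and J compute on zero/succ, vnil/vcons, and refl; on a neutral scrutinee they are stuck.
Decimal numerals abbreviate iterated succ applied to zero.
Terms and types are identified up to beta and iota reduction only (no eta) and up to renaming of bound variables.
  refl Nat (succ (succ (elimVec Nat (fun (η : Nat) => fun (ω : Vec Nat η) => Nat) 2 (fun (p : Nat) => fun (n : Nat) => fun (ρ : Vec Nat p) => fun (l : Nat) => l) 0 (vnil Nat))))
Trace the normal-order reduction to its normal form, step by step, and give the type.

normal-order reduction:
  refl Nat (succ (succ (elimVec Nat (fun (η : Nat) => fun (ω : Vec Nat η) => Nat) 2 (fun (p : Nat) => fun (n : Nat) => fun (ρ : Vec Nat p) => fun (l : Nat) => l) 0 (vnil Nat))))
  ~> refl Nat 4
inferred type:
  Eq Nat 4 4


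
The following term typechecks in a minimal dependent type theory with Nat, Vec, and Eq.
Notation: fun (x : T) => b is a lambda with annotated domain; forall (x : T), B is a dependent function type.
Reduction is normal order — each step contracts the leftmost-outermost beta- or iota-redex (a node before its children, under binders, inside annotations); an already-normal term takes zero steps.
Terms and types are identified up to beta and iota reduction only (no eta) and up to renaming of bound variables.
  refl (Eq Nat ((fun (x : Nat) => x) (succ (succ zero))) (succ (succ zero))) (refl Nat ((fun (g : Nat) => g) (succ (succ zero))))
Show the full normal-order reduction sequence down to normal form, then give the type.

normal-order reduction sequence:
  refl (Eq Nat ((fun (x : Nat) => x) (succ (succ zero))) (succ (succ zero))) (refl Nat ((fun (g : Nat) => g) (succ (succ zero))))
  ~> refl (Eq Nat (succ (succ zero)) (succ (succ zero))) (refl Nat ((fun (x : Nat) => x) (succ (succ zero))))
  ~> refl (Eq Nat (succ (succ zero)) (succ (succ zero))) (refl Nat (succ (succ zero)))
the term's type:
  Eq (Eq Nat (succ (succ zero)) (succ (succ zero))) (refl Nat (succ (succ zero))) (refl Nat (succ (succ zero)))


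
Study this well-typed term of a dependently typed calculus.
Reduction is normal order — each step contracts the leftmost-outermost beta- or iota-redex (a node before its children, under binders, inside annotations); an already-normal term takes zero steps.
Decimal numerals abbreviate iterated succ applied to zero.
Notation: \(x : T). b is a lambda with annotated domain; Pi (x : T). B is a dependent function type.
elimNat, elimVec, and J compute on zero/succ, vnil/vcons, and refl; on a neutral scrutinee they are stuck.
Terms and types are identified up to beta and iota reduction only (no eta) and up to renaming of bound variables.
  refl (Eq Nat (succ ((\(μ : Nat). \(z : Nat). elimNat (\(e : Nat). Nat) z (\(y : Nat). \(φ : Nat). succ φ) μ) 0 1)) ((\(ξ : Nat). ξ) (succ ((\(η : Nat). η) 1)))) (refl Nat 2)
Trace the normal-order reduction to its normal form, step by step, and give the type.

normal-order reduction:
  refl (Eq Nat (succ ((\(μ : Nat). \(z : Nat). elimNat (\(e : Nat). Nat) z (\(y : Nat). \(φ : Nat). succ φ) μ) 0 1)) ((\(ξ : Nat). ξ) (succ ((\(η : Nat). η) 1)))) (refl Nat 2)
  ~> refl (Eq Nat (succ ((\(μ : Nat). elimNat (\(z : Nat). Nat) μ (\(e : Nat). \(y : Nat). succ y) 0) 1)) ((\(φ : Nat). φ) (succ ((\(ξ : Nat). ξ) 1)))) (refl Nat 2)
  ~> refl (Eq Nat (succ (elimNat (\(μ : Nat). Nat) 1 (\(z : Nat). \(e : Nat). succ e) 0)) ((\(y : Nat). y) (succ ((\(φ : Nat). φ) 1)))) (refl Nat 2)
  ~> refl (Eq Nat 2 ((\(μ : Nat). μ) (succ ((\(z : Nat). z) 1)))) (refl Nat 2)
  ~> refl (Eq Nat 2 (succ ((\(μ : Nat). μ) 1))) (refl Nat 2)
  ~> refl (Eq Nat 2 2) (refl Nat 2)
type:
  Eq (Eq Nat 2 2) (refl Nat 2) (refl Nat 2)


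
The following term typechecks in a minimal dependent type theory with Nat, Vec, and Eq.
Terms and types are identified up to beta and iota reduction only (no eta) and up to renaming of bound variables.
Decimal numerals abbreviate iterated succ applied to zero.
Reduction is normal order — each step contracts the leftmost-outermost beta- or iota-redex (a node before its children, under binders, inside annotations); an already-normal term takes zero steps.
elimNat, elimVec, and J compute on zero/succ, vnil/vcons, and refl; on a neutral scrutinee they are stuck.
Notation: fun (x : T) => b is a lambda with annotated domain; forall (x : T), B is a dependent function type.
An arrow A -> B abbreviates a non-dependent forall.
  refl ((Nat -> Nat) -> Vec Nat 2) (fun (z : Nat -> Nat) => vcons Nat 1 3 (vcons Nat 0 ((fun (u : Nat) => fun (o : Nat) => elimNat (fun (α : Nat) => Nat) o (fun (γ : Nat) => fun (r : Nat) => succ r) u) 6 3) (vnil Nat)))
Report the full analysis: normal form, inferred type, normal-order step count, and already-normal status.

normal form:
  refl ((Nat -> Nat) -> Vec Nat 2) (fun (z : Nat -> Nat) => vcons Nat 1 3 (vcons Nat 0 9 (vnil Nat)))
inferred type:
  Eq ((Nat -> Nat) -> Vec Nat 2) (fun (z : Nat -> Nat) => vcons Nat 1 3 (vcons Nat 0 9 (vnil Nat))) (fun (u : Nat -> Nat) => vcons Nat 1 3 (vcons Nat 0 9 (vnil Nat)))
reduction steps (normal order): 21
term was already normal: no
first contracted redex: a beta-redex


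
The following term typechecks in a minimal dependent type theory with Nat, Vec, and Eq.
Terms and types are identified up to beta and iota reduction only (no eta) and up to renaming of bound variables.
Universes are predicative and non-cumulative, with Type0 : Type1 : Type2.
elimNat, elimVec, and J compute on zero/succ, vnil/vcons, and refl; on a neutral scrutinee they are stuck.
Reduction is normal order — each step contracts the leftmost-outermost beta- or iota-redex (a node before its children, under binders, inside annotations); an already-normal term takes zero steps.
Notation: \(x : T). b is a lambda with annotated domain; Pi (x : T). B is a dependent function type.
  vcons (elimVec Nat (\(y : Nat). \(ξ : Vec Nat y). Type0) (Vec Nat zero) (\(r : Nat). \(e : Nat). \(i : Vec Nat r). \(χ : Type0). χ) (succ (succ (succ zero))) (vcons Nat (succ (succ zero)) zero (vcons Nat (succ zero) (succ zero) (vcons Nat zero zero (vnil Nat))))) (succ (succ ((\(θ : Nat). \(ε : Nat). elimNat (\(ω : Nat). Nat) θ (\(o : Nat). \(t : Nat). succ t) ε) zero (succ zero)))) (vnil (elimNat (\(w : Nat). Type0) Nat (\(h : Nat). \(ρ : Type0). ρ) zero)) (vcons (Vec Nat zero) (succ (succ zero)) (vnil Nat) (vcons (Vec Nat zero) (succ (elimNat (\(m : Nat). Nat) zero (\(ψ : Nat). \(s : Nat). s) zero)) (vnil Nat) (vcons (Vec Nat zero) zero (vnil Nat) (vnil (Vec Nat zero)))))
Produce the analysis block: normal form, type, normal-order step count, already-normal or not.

resulting normal form:
  vcons (Vec Nat zero) (succ (succ (succ zero))) (vnil Nat) (vcons (Vec Nat zero) (succ (succ zero)) (vnil Nat) (vcons (Vec Nat zero) (succ zero) (vnil Nat) (vcons (Vec Nat zero) zero (vnil Nat) (vnil (Vec Nat zero)))))
inferred type:
  Vec (Vec Nat zero) (succ (succ (succ (succ zero))))
reduction steps (normal order): 24
started in normal form: no
first redex: an elimVec iota-redex


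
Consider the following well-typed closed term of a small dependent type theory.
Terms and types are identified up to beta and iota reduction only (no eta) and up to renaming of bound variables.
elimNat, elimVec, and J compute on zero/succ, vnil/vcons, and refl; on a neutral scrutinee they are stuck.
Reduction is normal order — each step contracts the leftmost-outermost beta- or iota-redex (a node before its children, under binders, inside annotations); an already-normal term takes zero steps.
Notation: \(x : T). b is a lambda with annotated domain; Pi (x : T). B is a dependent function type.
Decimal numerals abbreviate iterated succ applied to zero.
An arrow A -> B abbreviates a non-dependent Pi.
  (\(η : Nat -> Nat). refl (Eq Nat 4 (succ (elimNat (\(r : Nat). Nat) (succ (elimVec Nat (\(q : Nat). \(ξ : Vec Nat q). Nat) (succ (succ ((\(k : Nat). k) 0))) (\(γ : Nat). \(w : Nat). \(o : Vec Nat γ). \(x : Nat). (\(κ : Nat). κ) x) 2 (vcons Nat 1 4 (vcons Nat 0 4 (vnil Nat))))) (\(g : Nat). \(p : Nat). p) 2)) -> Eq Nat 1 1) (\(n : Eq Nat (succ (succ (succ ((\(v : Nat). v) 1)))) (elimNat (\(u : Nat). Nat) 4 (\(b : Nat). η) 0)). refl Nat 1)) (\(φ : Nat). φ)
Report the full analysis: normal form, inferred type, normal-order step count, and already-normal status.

resulting normal form:
  refl (Eq Nat 4 4 -> Eq Nat 1 1) (\(η : Eq Nat 4 4). refl Nat 1)
inferred type:
  Eq (Eq Nat 4 4 -> Eq Nat 1 1) (\(η : Eq Nat 4 4). refl Nat 1) (\(r : Eq Nat 4 4). refl Nat 1)
reduction steps (normal order): 24
already normal: no
first contracted redex: a beta-redex


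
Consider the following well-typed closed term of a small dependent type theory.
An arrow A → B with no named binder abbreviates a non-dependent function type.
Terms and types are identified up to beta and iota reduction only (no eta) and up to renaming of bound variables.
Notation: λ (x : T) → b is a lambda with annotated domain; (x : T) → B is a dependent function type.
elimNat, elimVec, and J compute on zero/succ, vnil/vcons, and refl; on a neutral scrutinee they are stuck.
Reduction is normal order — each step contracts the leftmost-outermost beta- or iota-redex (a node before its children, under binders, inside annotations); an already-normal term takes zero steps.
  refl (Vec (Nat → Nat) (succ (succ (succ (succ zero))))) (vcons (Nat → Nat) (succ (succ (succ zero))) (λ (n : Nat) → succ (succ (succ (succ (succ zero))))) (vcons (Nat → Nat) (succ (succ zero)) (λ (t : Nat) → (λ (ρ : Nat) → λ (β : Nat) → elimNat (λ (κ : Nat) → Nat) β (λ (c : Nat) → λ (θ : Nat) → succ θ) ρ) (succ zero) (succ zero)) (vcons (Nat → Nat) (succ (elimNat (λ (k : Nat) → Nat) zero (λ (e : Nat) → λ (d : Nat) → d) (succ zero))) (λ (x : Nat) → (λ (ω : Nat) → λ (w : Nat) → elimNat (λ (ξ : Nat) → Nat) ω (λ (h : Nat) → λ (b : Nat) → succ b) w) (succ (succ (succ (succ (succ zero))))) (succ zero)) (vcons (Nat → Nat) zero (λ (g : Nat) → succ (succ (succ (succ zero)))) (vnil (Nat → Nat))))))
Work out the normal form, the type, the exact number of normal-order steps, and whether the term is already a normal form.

resulting normal form:
  refl (Vec (Nat → Nat) (succ (succ (succ (succ zero))))) (vcons (Nat → Nat) (succ (succ (succ zero))) (λ (n : Nat) → succ (succ (succ (succ (succ zero))))) (vcons (Nat → Nat) (succ (succ zero)) (λ (t : Nat) → succ (succ zero)) (vcons (Nat → Nat) (succ zero) (λ (ρ : Nat) → succ (succ (succ (succ (succ (succ zero)))))) (vcons (Nat → Nat) zero (λ (β : Nat) → succ (succ (succ (succ zero)))) (vnil (Nat → Nat))))))
the term's type:
  Eq (Vec (Nat → Nat) (succ (succ (succ (succ zero))))) (vcons (Nat → Nat) (succ (succ (succ zero))) (λ (n : Nat) → succ (succ (succ (succ (succ zero))))) (vcons (Nat → Nat) (succ (succ zero)) (λ (t : Nat) → succ (succ zero)) (vcons (Nat → Nat) (succ zero) (λ (ρ : Nat) → succ (succ (succ (succ (succ (succ zero)))))) (vcons (Nat → Nat) zero (λ (β : Nat) → succ (succ (succ (succ zero)))) (vnil (Nat → Nat)))))) (vcons (Nat → Nat) (succ (succ (succ zero))) (λ (κ : Nat) → succ (succ (succ (succ (succ zero))))) (vcons (Nat → Nat) (succ (succ zero)) (λ (c : Nat) → succ (succ zero)) (vcons (Nat → Nat) (succ zero) (λ (θ : Nat) → succ (succ (succ (succ (succ (succ zero)))))) (vcons (Nat → Nat) zero (λ (k : Nat) → succ (succ (succ (succ zero)))) (vnil (Nat → Nat))))))
normal-order step count: 16
term was already normal: no
first contracted redex: a beta-redex


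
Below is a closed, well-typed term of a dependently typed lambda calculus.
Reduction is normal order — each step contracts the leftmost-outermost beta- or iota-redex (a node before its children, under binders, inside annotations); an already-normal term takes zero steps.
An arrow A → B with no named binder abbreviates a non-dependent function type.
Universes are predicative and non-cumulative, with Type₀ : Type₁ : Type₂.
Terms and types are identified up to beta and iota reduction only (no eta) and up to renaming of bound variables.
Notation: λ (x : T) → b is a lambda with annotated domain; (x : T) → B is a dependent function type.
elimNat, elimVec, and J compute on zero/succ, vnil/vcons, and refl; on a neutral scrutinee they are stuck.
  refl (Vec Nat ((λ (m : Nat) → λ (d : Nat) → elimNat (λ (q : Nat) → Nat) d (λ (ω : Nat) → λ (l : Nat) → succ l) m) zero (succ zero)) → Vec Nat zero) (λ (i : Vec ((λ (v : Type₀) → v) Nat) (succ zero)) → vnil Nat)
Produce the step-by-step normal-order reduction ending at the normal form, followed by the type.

normal-order reduction:
  refl (Vec Nat ((λ (m : Nat) → λ (d : Nat) → elimNat (λ (q : Nat) → Nat) d (λ (ω : Nat) → λ (l : Nat) → succ l) m) zero (succ zero)) → Vec Nat zero) (λ (i : Vec ((λ (v : Type₀) → v) Nat) (succ zero)) → vnil Nat)
  ~> refl (Vec Nat ((λ (m : Nat) → elimNat (λ (d : Nat) → Nat) m (λ (q : Nat) → λ (ω : Nat) → succ ω) zero) (succ zero)) → Vec Nat zero) (λ (l : Vec ((λ (i : Type₀) → i) Nat) (succ zero)) → vnil Nat)
  ~> refl (Vec Nat (elimNat (λ (m : Nat) → Nat) (succ zero) (λ (d : Nat) → λ (q : Nat) → succ q) zero) → Vec Nat zero) (λ (ω : Vec ((λ (l : Type₀) → l) Nat) (succ zero)) → vnil Nat)
  ~> refl (Vec Nat (succ zero) → Vec Nat zero) (λ (m : Vec ((λ (d : Type₀) → d) Nat) (succ zero)) → vnil Nat)
  ~> refl (Vec Nat (succ zero) → Vec Nat zero) (λ (m : Vec Nat (succ zero)) → vnil Nat)
type:
  Eq (Vec Nat (succ zero) → Vec Nat zero) (λ (m : Vec Nat (succ zero)) → vnil Nat) (λ (d : Vec Nat (succ zero)) → vnil Nat)


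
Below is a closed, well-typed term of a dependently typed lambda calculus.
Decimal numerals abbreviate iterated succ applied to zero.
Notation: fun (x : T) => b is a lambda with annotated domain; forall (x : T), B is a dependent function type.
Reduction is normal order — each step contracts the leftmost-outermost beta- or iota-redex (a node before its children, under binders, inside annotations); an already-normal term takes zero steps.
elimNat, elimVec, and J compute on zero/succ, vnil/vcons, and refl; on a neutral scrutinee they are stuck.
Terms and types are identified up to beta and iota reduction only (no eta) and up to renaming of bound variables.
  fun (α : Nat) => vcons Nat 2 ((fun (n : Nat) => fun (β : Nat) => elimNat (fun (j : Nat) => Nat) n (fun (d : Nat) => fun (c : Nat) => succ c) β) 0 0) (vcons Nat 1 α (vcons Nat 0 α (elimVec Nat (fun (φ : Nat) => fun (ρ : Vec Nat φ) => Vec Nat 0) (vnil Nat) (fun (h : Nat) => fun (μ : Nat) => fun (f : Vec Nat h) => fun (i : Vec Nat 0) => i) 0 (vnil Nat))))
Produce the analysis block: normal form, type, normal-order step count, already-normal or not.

resulting normal form:
  fun (α : Nat) => vcons Nat 2 0 (vcons Nat 1 α (vcons Nat 0 α (vnil Nat)))
the term's type:
  forall (α : Nat), Vec Nat 3
reduction steps (normal order): 4
term was already normal: no
first contracted redex: a beta-redex


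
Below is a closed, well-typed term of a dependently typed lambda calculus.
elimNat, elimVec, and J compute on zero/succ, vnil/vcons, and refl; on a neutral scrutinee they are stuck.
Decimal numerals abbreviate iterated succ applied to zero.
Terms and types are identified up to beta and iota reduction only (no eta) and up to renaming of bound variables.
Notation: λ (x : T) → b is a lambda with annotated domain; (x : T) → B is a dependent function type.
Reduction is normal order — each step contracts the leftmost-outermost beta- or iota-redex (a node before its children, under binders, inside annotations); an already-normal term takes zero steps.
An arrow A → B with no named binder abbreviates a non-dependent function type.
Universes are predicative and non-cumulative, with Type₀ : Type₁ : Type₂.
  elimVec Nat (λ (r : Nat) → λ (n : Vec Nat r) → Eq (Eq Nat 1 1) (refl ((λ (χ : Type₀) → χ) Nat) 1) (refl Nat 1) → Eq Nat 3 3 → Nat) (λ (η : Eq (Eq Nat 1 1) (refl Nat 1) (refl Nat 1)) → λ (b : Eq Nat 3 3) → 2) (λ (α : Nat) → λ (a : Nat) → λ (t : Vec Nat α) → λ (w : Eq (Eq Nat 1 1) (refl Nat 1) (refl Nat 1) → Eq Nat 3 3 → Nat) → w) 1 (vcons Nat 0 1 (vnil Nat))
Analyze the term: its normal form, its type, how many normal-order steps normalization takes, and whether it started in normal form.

resulting normal form:
  λ (r : Eq (Eq Nat 1 1) (refl Nat 1) (refl Nat 1)) → λ (n : Eq Nat 3 3) → 2
the term's type:
  Eq (Eq Nat 1 1) (refl Nat 1) (refl Nat 1) → Eq Nat 3 3 → Nat
steps to reach normal form (normal order): 6
term was already normal: no
first contracted redex: an elimVec iota-redex


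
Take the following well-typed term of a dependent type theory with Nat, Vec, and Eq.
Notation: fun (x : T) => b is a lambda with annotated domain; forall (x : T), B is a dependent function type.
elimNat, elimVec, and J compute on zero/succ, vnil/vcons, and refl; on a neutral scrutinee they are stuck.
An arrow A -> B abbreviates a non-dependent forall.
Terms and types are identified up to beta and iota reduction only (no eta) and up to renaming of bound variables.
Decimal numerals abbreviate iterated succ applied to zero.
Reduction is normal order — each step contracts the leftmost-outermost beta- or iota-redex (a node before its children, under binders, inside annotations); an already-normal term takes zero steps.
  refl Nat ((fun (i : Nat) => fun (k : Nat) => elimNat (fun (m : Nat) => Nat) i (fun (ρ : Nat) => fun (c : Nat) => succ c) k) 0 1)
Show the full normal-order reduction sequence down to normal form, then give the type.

reduction (normal order):
  refl Nat ((fun (i : Nat) => fun (k : Nat) => elimNat (fun (m : Nat) => Nat) i (fun (ρ : Nat) => fun (c : Nat) => succ c) k) 0 1)
  ~> refl Nat ((fun (i : Nat) => elimNat (fun (k : Nat) => Nat) 0 (fun (m : Nat) => fun (ρ : Nat) => succ ρ) i) 1)
  ~> refl Nat (elimNat (fun (i : Nat) => Nat) 0 (fun (k : Nat) => fun (m : Nat) => succ m) 1)
  ~> refl Nat ((fun (i : Nat) => fun (k : Nat) => succ k) 0 (elimNat (fun (m : Nat) => Nat) 0 (fun (ρ : Nat) => fun (c : Nat) => succ c) 0))
  ~> refl Nat ((fun (i : Nat) => succ i) (elimNat (fun (k : Nat) => Nat) 0 (fun (m : Nat) => fun (ρ : Nat) => succ ρ) 0))
  ~> refl Nat (succ (elimNat (fun (i : Nat) => Nat) 0 (fun (k : Nat) => fun (m : Nat) => succ m) 0))
  ~> refl Nat 1
the term's type:
  Eq Nat 1 1


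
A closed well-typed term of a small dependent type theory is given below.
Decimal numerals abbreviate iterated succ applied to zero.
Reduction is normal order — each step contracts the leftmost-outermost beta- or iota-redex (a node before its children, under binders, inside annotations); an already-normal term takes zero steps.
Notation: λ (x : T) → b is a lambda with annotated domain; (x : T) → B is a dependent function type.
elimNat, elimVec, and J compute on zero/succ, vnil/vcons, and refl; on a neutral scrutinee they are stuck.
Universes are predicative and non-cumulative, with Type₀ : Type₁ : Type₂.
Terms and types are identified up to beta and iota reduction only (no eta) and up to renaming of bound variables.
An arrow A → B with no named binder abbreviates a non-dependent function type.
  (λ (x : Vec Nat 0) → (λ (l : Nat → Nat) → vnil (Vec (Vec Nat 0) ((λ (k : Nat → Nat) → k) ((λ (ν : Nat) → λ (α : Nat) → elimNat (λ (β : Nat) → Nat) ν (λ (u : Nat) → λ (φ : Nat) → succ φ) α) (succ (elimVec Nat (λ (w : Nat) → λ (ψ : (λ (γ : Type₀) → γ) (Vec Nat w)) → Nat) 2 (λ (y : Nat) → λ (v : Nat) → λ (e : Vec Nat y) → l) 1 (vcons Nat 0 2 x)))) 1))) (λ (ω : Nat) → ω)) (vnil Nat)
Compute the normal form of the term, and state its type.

normal form:
  vnil (Vec (Vec Nat 0) 4)
inferred type:
  Vec (Vec (Vec Nat 0) 4) 0
observation: 15 normal-order steps separate the term from its normal form.


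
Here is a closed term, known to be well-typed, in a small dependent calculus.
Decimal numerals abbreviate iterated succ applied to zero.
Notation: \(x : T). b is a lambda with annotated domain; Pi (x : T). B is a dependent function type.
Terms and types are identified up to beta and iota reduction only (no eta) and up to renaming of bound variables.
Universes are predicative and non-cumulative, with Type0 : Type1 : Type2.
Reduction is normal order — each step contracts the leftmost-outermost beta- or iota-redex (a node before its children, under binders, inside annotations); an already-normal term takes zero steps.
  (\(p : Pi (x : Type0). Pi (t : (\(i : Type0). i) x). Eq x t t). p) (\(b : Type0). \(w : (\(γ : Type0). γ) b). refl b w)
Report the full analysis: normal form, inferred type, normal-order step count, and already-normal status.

reduced normal form:
  \(p : Type0). \(x : p). refl p x
inferred type:
  Pi (p : Type0). Pi (x : p). Eq p x x
reduction steps (normal order): 2
started in normal form: no
first redex: a beta-redex


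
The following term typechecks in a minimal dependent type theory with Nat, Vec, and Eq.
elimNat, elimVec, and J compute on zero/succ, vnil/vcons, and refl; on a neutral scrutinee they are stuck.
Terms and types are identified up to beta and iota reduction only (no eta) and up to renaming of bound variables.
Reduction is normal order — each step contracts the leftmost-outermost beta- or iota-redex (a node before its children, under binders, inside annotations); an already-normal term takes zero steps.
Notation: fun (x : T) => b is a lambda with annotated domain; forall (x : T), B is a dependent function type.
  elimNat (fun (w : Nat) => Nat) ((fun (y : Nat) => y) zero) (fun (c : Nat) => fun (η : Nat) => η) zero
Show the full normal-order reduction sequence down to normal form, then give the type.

reduction (normal order):
  elimNat (fun (w : Nat) => Nat) ((fun (y : Nat) => y) zero) (fun (c : Nat) => fun (η : Nat) => η) zero
  ~> (fun (w : Nat) => w) zero
  ~> zero
type:
  Nat


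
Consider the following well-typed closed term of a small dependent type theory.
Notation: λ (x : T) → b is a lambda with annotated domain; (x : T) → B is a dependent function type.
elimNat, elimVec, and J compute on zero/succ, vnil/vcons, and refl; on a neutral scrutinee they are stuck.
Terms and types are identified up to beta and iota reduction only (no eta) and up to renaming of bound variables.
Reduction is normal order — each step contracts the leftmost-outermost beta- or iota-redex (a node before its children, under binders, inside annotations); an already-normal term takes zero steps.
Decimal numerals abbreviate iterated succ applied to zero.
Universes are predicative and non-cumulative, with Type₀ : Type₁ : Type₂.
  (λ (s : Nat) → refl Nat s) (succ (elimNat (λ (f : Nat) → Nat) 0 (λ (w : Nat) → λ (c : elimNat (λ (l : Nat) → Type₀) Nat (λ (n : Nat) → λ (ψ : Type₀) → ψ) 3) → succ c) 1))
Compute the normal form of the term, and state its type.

reduced normal form:
  refl Nat 2
inferred type:
  Eq Nat 2 2
observation: reduction starts at a beta-redex, and 5 normal-order steps reach the normal form.


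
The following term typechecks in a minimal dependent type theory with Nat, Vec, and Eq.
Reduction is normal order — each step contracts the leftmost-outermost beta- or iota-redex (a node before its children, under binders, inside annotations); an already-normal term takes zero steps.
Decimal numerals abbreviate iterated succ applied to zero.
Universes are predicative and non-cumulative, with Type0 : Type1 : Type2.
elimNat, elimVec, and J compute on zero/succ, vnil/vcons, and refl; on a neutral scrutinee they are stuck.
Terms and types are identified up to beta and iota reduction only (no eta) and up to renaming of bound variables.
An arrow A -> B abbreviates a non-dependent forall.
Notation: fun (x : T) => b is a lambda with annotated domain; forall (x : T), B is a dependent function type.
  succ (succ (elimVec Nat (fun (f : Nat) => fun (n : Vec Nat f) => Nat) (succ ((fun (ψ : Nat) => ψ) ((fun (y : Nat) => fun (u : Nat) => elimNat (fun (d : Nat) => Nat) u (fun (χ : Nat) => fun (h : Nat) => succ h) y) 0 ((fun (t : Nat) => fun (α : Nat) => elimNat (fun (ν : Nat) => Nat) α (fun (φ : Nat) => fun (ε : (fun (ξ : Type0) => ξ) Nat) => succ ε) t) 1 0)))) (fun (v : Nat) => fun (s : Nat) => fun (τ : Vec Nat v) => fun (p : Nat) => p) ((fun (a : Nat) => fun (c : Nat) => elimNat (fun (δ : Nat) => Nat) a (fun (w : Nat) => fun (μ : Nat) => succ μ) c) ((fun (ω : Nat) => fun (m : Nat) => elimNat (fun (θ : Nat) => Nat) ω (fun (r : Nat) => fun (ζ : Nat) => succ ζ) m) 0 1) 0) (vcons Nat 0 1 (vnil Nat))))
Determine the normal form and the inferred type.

resulting normal form:
  4
inferred type:
  Nat


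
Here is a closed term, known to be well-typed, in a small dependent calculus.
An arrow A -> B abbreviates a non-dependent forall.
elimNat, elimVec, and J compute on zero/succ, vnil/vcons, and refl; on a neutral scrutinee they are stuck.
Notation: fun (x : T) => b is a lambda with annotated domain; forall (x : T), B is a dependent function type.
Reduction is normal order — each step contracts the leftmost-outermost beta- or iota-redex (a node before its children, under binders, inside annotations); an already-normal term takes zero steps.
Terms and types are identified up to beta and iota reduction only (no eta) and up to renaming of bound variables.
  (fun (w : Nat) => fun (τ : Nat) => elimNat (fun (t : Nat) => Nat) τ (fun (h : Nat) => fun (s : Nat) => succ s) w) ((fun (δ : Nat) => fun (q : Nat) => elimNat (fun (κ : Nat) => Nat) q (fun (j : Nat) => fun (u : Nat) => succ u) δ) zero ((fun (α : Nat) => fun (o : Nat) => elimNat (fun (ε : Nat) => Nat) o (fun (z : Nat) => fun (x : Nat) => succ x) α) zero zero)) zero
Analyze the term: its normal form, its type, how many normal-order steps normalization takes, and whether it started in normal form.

resulting normal form:
  zero
the term's type:
  Nat
normal-order step count: 9
already normal: no
first redex: a beta-redex


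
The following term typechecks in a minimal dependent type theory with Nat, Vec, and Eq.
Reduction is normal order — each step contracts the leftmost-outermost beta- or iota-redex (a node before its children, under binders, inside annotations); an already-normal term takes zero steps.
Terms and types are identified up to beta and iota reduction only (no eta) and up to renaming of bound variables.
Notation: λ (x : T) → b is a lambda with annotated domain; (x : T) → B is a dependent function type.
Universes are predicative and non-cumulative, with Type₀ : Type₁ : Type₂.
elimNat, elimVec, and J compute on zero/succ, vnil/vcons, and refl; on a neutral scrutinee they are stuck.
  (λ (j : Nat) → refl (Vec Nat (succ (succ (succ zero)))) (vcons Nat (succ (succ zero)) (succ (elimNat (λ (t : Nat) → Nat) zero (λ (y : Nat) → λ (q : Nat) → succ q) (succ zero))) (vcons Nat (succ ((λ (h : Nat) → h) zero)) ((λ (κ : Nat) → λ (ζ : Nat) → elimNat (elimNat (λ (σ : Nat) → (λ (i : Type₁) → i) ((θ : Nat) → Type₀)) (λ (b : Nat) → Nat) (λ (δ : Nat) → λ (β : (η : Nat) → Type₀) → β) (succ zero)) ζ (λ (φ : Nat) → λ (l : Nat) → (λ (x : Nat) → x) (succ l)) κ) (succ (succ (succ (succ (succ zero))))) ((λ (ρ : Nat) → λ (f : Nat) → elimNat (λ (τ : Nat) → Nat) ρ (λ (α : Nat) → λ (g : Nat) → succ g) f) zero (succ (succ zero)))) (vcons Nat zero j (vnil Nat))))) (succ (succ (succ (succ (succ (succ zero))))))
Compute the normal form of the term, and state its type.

normal form:
  refl (Vec Nat (succ (succ (succ zero)))) (vcons Nat (succ (succ zero)) (succ (succ zero)) (vcons Nat (succ zero) (succ (succ (succ (succ (succ (succ (succ zero))))))) (vcons Nat zero (succ (succ (succ (succ (succ (succ zero)))))) (vnil Nat))))
inferred type:
  Eq (Vec Nat (succ (succ (succ zero)))) (vcons Nat (succ (succ zero)) (succ (succ zero)) (vcons Nat (succ zero) (succ (succ (succ (succ (succ (succ (succ zero))))))) (vcons Nat zero (succ (succ (succ (succ (succ (succ zero)))))) (vnil Nat)))) (vcons Nat (succ (succ zero)) (succ (succ zero)) (vcons Nat (succ zero) (succ (succ (succ (succ (succ (succ (succ zero))))))) (vcons Nat zero (succ (succ (succ (succ (succ (succ zero)))))) (vnil Nat))))
observation: 38 normal-order steps separate the term from its normal form.


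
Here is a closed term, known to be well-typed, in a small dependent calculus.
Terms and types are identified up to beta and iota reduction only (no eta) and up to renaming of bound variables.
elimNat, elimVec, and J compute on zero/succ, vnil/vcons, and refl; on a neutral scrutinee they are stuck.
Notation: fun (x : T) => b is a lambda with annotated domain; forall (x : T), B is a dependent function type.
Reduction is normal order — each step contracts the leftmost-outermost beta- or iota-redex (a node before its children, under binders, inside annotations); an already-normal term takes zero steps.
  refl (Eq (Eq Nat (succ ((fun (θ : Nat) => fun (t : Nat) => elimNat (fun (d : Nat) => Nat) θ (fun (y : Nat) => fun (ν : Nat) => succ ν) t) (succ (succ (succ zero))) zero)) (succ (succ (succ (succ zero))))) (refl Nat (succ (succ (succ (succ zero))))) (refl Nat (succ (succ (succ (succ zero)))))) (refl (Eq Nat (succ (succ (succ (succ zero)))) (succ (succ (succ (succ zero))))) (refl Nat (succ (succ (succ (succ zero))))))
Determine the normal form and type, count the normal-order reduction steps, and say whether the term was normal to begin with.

resulting normal form:
  refl (Eq (Eq Nat (succ (succ (succ (succ zero)))) (succ (succ (succ (succ zero))))) (refl Nat (succ (succ (succ (succ zero))))) (refl Nat (succ (succ (succ (succ zero)))))) (refl (Eq Nat (succ (succ (succ (succ zero)))) (succ (succ (succ (succ zero))))) (refl Nat (succ (succ (succ (succ zero))))))
type:
  Eq (Eq (Eq Nat (succ (succ (succ (succ zero)))) (succ (succ (succ (succ zero))))) (refl Nat (succ (succ (succ (succ zero))))) (refl Nat (succ (succ (succ (succ zero)))))) (refl (Eq Nat (succ (succ (succ (succ zero)))) (succ (succ (succ (succ zero))))) (refl Nat (succ (succ (succ (succ zero)))))) (refl (Eq Nat (succ (succ (succ (succ zero)))) (succ (succ (succ (succ zero))))) (refl Nat (succ (succ (succ (succ zero))))))
reduction steps (normal order): 3
term was already normal: no
first contracted redex: a beta-redex
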